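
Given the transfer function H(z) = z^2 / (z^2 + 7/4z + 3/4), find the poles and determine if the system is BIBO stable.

Poles are roots of the denominator: z^2 + 7/4z + 3/4 = 0.
Quadratic formula: z = [-(7/4) +/- sqrt((7/4)^2 - 4*(3/4))] / 2
Discriminant = 49/16 - 3 = 1/16; sqrt = 1/4.
z = (-7/4 +/- 1/4) / 2 => z = -3/4 or z = -1.
|p1| = 1, |p2| = 3/4.
For BIBO stability, all poles must lie inside the unit circle (|p| < 1).
System is UNSTABLE since at least one |p| >= 1.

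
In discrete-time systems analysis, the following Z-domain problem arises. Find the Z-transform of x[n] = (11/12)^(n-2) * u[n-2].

Time-shifting property: if X(z) = Z{x[n]}, then Z{x[n-d]} = z^(-d) * X(z)
X(z) = z/(z - 11/12) for x[n] = (11/12)^n * u[n]
Z{x[n-2]} = z^(-2) * z/(z - 11/12) = z^(-1)/(z - 11/12)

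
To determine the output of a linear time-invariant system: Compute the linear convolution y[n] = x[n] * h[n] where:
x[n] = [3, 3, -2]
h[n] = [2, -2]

y[n] = sum_k x[k]*h[n-k]. Output length = len(x) + len(h) - 1 = 3 + 2 - 1 = 4.
y[0] = 3*2 = 6
y[1] = 3*2 + 3*-2 = 0
y[2] = -2*2 + 3*-2 = -10
y[3] = -2*-2 = 4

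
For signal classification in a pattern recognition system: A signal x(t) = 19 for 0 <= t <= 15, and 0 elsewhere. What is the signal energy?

Energy = integral of |x(t)|^2 dt over the signal duration
= 19^2 * 15 = 361 * 15 = 5415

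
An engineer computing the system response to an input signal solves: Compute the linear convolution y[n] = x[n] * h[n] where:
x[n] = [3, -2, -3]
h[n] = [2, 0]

y[n] = sum_k x[k]*h[n-k]. Output length = len(x) + len(h) - 1 = 3 + 2 - 1 = 4.
y[0] = 3*2 = 6
y[1] = -2*2 + 3*0 = -4
y[2] = -3*2 + -2*0 = -6
y[3] = -3*0 = 0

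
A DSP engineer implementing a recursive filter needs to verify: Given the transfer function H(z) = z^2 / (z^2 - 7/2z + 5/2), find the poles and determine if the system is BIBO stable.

Poles are roots of the denominator: z^2 - 7/2z + 5/2 = 0.
Quadratic formula: z = [-(-7/2) +/- sqrt((-7/2)^2 - 4*(5/2))] / 2
Discriminant = 49/4 - 10 = 9/4; sqrt = 3/2.
z = (7/2 +/- 3/2) / 2 => z = 5/2 or z = 1.
|p1| = 1, |p2| = 5/2.
For BIBO stability, all poles must lie inside the unit circle (|p| < 1).
System is UNSTABLE since at least one |p| >= 1.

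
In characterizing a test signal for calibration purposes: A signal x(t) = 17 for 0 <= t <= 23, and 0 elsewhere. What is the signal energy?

Energy = integral of |x(t)|^2 dt over the signal duration
= 17^2 * 23 = 289 * 23 = 6647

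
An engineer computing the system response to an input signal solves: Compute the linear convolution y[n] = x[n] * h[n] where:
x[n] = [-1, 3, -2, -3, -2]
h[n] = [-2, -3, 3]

y[n] = sum_k x[k]*h[n-k]. Output length = len(x) + len(h) - 1 = 5 + 3 - 1 = 7.
y[0] = -1*-2 = 2
y[1] = 3*-2 + -1*-3 = -3
y[2] = -2*-2 + 3*-3 + -1*3 = -8
y[3] = -3*-2 + -2*-3 + 3*3 = 21
y[4] = -2*-2 + -3*-3 + -2*3 = 7
y[5] = -2*-3 + -3*3 = -3
y[6] = -2*3 = -6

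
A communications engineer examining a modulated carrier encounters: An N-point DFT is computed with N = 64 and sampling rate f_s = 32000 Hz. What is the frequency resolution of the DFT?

DFT frequency resolution = f_s / N
= 32000 / 64 = 500 Hz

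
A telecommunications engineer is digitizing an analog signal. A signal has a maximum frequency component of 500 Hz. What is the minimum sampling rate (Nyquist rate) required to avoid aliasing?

By the Nyquist-Shannon sampling theorem,
the minimum sampling rate (Nyquist rate) must be at least 2 * f_max.
Nyquist rate = 2 * 500 Hz = 1000 Hz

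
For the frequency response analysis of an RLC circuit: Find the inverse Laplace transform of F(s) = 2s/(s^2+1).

Standard pair: s/(s^2+w^2) <-> cos(wt)*u(t)
With k=2, w=1: f(t) = 2*cos(t)*u(t)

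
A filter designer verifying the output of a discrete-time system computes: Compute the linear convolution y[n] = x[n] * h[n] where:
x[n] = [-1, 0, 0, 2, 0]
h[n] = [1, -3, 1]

y[n] = sum_k x[k]*h[n-k]. Output length = len(x) + len(h) - 1 = 5 + 3 - 1 = 7.
y[0] = -1*1 = -1
y[1] = 0*1 + -1*-3 = 3
y[2] = 0*1 + 0*-3 + -1*1 = -1
y[3] = 2*1 + 0*-3 + 0*1 = 2
y[4] = 0*1 + 2*-3 + 0*1 = -6
y[5] = 0*-3 + 2*1 = 2
y[6] = 0*1 = 0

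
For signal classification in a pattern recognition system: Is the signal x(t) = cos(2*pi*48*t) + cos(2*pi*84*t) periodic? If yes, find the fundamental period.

f1 = 48 Hz, f2 = 84 Hz
Period T1 = 1/48, T2 = 1/84
Ratio T1/T2 = 84/48, which is rational.
The signal is periodic with fundamental period T = 1/GCD(48,84) = 1/12 s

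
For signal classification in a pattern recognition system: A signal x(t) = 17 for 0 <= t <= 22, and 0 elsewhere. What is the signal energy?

Energy = integral of |x(t)|^2 dt over the signal duration
= 17^2 * 22 = 289 * 22 = 6358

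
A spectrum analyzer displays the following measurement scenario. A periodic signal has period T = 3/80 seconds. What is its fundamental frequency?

The fundamental frequency is the reciprocal of the period.
f = 1/T = 1/(3/80) = 80/3 Hz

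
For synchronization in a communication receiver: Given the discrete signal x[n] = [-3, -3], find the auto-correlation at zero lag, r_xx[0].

The auto-correlation at zero lag r_xx[0] equals the signal energy.
r_xx[0] = sum of x[n]^2 = (-3)^2 + (-3)^2
= 9 + 9 = 18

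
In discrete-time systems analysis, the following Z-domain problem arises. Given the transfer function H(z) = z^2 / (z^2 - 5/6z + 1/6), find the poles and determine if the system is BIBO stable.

Poles are roots of the denominator: z^2 - 5/6z + 1/6 = 0.
Quadratic formula: z = [-(-5/6) +/- sqrt((-5/6)^2 - 4*(1/6))] / 2
Discriminant = 25/36 - 2/3 = 1/36; sqrt = 1/6.
z = (5/6 +/- 1/6) / 2 => z = 1/2 or z = 1/3.
|p1| = 1/3, |p2| = 1/2.
For BIBO stability, all poles must lie inside the unit circle (|p| < 1).
System is STABLE since both |p| < 1.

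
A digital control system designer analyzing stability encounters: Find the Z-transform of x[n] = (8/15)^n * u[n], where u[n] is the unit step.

The Z-transform of a^n * u[n] is z/(z-a) for |z| > |a|.
Here a = 8/15, so X(z) = z/(z - (8/15)) = 15z/(15z - 8)
ROC: |z| > 8/15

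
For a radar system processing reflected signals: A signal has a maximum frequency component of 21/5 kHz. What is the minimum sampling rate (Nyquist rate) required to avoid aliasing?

By the Nyquist-Shannon sampling theorem,
the minimum sampling rate (Nyquist rate) must be at least 2 * f_max.
Nyquist rate = 2 * 21/5 kHz = 42/5 kHz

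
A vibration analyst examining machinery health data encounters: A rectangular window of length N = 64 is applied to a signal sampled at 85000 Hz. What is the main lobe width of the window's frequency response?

For a rectangular window of length N,
the main lobe width in frequency is 2*f_s/N.
= 2*85000/64 = 10625/4 Hz
This determines the minimum frequency separation for resolving two sinusoids.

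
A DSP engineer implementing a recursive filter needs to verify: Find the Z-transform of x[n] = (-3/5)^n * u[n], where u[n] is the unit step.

The Z-transform of a^n * u[n] is z/(z-a) for |z| > |a|.
Here a = -3/5, so X(z) = z/(z - (-3/5)) = 5z/(5z + 3)
ROC: |z| > 3/5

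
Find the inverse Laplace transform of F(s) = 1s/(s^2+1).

Standard pair: s/(s^2+w^2) <-> cos(wt)*u(t)
With k=1, w=1: f(t) = cos(t)*u(t)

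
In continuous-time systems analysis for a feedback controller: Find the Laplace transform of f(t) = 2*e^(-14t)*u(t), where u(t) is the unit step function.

Standard Laplace transform pair:
e^(-at)*u(t) <-> 1/(s+a)
With a = 14: L{2*e^(-14t)*u(t)} = 2/(s+14), ROC: Re(s) > -14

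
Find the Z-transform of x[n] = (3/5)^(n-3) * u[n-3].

Time-shifting property: if X(z) = Z{x[n]}, then Z{x[n-d]} = z^(-d) * X(z)
X(z) = z/(z - 3/5) for x[n] = (3/5)^n * u[n]
Z{x[n-3]} = z^(-3) * z/(z - 3/5) = z^(-2)/(z - 3/5)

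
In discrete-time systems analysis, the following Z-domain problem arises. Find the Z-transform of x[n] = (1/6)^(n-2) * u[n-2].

Time-shifting property: if X(z) = Z{x[n]}, then Z{x[n-d]} = z^(-d) * X(z)
X(z) = z/(z - 1/6) for x[n] = (1/6)^n * u[n]
Z{x[n-2]} = z^(-2) * z/(z - 1/6) = z^(-1)/(z - 1/6)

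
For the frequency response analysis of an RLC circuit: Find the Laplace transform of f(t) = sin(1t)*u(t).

Standard pair: sin(wt)*u(t) <-> w/(s^2+w^2)
With w = 1: L{sin(1t)*u(t)} = 1/(s^2+1)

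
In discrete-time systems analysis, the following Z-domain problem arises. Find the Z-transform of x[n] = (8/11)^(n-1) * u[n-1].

Time-shifting property: if X(z) = Z{x[n]}, then Z{x[n-d]} = z^(-d) * X(z)
X(z) = z/(z - 8/11) for x[n] = (8/11)^n * u[n]
Z{x[n-1]} = z^(-1) * z/(z - 8/11) = 1/(z - 8/11)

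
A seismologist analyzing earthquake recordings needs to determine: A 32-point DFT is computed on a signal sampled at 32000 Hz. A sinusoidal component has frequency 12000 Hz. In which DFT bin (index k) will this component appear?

DFT frequency resolution = f_s/N = 32000/32 = 1000 Hz
Bin index k = f_signal / resolution = 12000 / 1000 = 12
The signal frequency 12000 Hz falls in DFT bin k = 12.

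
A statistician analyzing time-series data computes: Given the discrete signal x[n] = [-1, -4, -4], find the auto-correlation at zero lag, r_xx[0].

The auto-correlation at zero lag r_xx[0] equals the signal energy.
r_xx[0] = sum of x[n]^2 = (-1)^2 + (-4)^2 + (-4)^2
= 1 + 16 + 16 = 33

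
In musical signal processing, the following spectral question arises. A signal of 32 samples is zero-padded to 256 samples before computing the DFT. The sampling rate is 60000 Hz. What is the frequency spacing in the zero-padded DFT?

Original DFT: N = 32, resolution = f_s/N = 60000/32 = 1875 Hz
Zero-padded DFT: N = 256, resolution = f_s/N = 60000/256 = 1875/8 Hz
Zero-padding interpolates the spectrum (finer frequency grid)
but does NOT improve the true spectral resolution (ability to resolve close frequencies).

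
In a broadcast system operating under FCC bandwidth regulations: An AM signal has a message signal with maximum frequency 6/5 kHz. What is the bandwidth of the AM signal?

In AM (double-sideband), the bandwidth is twice the message frequency.
BW = 2 * f_m = 2 * 6/5 kHz = 12/5 kHz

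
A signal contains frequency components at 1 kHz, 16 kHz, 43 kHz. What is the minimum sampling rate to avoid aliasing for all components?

The highest frequency component is f_max = 43 kHz.
Nyquist rate = 2 * f_max = 2 * 43 kHz = 86 kHz.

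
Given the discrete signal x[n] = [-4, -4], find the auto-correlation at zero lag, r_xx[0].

The auto-correlation at zero lag r_xx[0] equals the signal energy.
r_xx[0] = sum of x[n]^2 = (-4)^2 + (-4)^2
= 16 + 16 = 32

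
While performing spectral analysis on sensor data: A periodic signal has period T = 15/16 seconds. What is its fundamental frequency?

The fundamental frequency is the reciprocal of the period.
f = 1/T = 1/(15/16) = 16/15 Hz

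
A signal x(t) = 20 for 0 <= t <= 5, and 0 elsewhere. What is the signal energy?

Energy = integral of |x(t)|^2 dt over the signal duration
= 20^2 * 5 = 400 * 5 = 2000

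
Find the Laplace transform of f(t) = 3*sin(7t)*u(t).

Standard pair: sin(wt)*u(t) <-> w/(s^2+w^2)
With w = 7: L{3*sin(7t)*u(t)} = 21/(s^2+49)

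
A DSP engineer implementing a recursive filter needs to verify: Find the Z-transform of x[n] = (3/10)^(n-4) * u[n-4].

Time-shifting property: if X(z) = Z{x[n]}, then Z{x[n-d]} = z^(-d) * X(z)
X(z) = z/(z - 3/10) for x[n] = (3/10)^n * u[n]
Z{x[n-4]} = z^(-4) * z/(z - 3/10) = z^(-3)/(z - 3/10)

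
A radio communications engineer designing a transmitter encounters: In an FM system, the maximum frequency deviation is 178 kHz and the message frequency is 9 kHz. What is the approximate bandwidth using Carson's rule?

Carson's rule: BW = 2*(delta_f + f_m)
= 2*(178 + 9) kHz = 374 kHz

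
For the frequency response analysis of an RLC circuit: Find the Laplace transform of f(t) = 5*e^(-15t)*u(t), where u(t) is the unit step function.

Standard Laplace transform pair:
e^(-at)*u(t) <-> 1/(s+a)
With a = 15: L{5*e^(-15t)*u(t)} = 5/(s+15), ROC: Re(s) > -15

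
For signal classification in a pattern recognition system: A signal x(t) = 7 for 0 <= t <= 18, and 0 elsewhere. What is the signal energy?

Energy = integral of |x(t)|^2 dt over the signal duration
= 7^2 * 18 = 49 * 18 = 882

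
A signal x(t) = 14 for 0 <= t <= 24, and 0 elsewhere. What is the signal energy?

Energy = integral of |x(t)|^2 dt over the signal duration
= 14^2 * 24 = 196 * 24 = 4704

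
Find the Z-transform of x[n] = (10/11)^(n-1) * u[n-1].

Time-shifting property: if X(z) = Z{x[n]}, then Z{x[n-d]} = z^(-d) * X(z)
X(z) = z/(z - 10/11) for x[n] = (10/11)^n * u[n]
Z{x[n-1]} = z^(-1) * z/(z - 10/11) = 1/(z - 10/11)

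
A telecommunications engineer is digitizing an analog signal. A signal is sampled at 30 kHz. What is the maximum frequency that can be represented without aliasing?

The maximum frequency that can be represented without aliasing
is the Nyquist frequency: f_max = f_s / 2 = 30 kHz / 2 = 15 kHz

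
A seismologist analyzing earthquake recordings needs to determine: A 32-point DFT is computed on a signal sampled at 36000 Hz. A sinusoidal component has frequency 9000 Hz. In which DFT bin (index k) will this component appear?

DFT frequency resolution = f_s/N = 36000/32 = 1125 Hz
Bin index k = f_signal / resolution = 9000 / 1125 = 8
The signal frequency 9000 Hz falls in DFT bin k = 8.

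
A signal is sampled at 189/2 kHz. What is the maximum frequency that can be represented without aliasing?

The maximum frequency that can be represented without aliasing
is the Nyquist frequency: f_max = f_s / 2 = 189/2 kHz / 2 = 189/4 kHz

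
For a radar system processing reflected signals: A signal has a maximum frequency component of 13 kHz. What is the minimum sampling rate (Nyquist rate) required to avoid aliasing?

By the Nyquist-Shannon sampling theorem,
the minimum sampling rate (Nyquist rate) must be at least 2 * f_max.
Nyquist rate = 2 * 13 kHz = 26 kHz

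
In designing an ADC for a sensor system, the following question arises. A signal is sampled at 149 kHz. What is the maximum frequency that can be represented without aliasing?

The maximum frequency that can be represented without aliasing
is the Nyquist frequency: f_max = f_s / 2 = 149 kHz / 2 = 149/2 kHz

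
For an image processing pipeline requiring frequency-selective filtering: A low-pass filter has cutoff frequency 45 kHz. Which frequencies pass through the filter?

A low-pass filter passes all frequencies below the cutoff frequency 45 kHz and attenuates higher frequencies.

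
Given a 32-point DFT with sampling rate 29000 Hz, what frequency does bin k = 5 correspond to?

The frequency of DFT bin k is: f_k = k * f_s / N
f_5 = 5 * 29000 / 32 = 18125/4 Hz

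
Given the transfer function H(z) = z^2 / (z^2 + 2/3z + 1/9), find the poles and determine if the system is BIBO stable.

Poles are roots of the denominator: z^2 + 2/3z + 1/9 = 0.
Quadratic formula: z = [-(2/3) +/- sqrt((2/3)^2 - 4*(1/9))] / 2
Discriminant = 4/9 - 4/9 = 0; sqrt = 0.
z = (-2/3 +/- 0) / 2 = -1/3 (repeated root).
|p1| = 1/3, |p2| = 1/3.
For BIBO stability, all poles must lie inside the unit circle (|p| < 1).
System is STABLE since both |p| < 1.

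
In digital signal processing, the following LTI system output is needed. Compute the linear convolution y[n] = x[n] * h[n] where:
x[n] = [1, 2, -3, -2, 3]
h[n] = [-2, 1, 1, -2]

y[n] = sum_k x[k]*h[n-k]. Output length = len(x) + len(h) - 1 = 5 + 4 - 1 = 8.
y[0] = 1*-2 = -2
y[1] = 2*-2 + 1*1 = -3
y[2] = -3*-2 + 2*1 + 1*1 = 9
y[3] = -2*-2 + -3*1 + 2*1 + 1*-2 = 1
y[4] = 3*-2 + -2*1 + -3*1 + 2*-2 = -15
y[5] = 3*1 + -2*1 + -3*-2 = 7
y[6] = 3*1 + -2*-2 = 7
y[7] = 3*-2 = -6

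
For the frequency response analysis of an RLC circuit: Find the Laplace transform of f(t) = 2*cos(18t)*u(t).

Standard pair: cos(wt)*u(t) <-> s/(s^2+w^2)
With w = 18: L{2*cos(18t)*u(t)} = 2s/(s^2+324)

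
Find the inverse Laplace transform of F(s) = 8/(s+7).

Standard pair: k/(s+a) <-> k*e^(-at)*u(t)
With k=8, a=7: f(t) = 8*e^(-7t)*u(t)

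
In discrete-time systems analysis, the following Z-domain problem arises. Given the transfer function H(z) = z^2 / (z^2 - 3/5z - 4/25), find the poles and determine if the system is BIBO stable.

Poles are roots of the denominator: z^2 - 3/5z - 4/25 = 0.
Quadratic formula: z = [-(-3/5) +/- sqrt((-3/5)^2 - 4*(-4/25))] / 2
Discriminant = 9/25 + 16/25 = 1; sqrt = 1.
z = (3/5 +/- 1) / 2 => z = 4/5 or z = -1/5.
|p1| = 4/5, |p2| = 1/5.
For BIBO stability, all poles must lie inside the unit circle (|p| < 1).
System is STABLE since both |p| < 1.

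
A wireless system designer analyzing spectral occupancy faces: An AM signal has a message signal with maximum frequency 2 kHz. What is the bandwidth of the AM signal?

In AM (double-sideband), the bandwidth is twice the message frequency.
BW = 2 * f_m = 2 * 2 kHz = 4 kHz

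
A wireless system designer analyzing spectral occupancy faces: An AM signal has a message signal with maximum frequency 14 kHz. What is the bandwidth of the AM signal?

In AM (double-sideband), the bandwidth is twice the message frequency.
BW = 2 * f_m = 2 * 14 kHz = 28 kHz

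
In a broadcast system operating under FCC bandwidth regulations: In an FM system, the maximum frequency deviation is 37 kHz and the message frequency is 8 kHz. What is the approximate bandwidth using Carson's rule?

Carson's rule: BW = 2*(delta_f + f_m)
= 2*(37 + 8) kHz = 90 kHz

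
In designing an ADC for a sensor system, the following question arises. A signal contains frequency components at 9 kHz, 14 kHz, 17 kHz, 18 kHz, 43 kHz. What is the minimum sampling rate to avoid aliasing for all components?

The highest frequency component is f_max = 43 kHz.
Nyquist rate = 2 * f_max = 2 * 43 kHz = 86 kHz.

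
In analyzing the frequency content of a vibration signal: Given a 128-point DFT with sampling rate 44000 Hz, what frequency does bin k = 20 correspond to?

The frequency of DFT bin k is: f_k = k * f_s / N
f_20 = 20 * 44000 / 128 = 6875 Hz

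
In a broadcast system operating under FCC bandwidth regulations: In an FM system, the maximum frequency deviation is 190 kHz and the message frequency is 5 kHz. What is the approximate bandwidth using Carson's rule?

Carson's rule: BW = 2*(delta_f + f_m)
= 2*(190 + 5) kHz = 390 kHz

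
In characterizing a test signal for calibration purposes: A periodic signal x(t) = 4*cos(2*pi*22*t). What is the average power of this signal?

Average power of A*cos(wt) is A^2/2.
P = 4^2 / 2 = 16/2 = 8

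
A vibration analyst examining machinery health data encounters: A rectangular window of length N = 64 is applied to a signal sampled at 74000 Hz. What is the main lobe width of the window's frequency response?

For a rectangular window of length N,
the main lobe width in frequency is 2*f_s/N.
= 2*74000/64 = 4625/2 Hz
This determines the minimum frequency separation for resolving two sinusoids.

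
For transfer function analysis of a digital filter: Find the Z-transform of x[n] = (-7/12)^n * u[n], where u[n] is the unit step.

The Z-transform of a^n * u[n] is z/(z-a) for |z| > |a|.
Here a = -7/12, so X(z) = z/(z - (-7/12)) = 12z/(12z + 7)
ROC: |z| > 7/12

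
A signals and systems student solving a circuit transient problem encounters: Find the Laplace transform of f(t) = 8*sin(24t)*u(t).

Standard pair: sin(wt)*u(t) <-> w/(s^2+w^2)
With w = 24: L{8*sin(24t)*u(t)} = 192/(s^2+576)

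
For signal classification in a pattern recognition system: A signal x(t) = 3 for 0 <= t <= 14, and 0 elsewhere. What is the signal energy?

Energy = integral of |x(t)|^2 dt over the signal duration
= 3^2 * 14 = 9 * 14 = 126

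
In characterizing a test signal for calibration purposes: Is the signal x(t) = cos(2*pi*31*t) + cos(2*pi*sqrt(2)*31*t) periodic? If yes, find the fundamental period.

f1 = 31 Hz, f2 = 31*sqrt(2) Hz
Ratio f2/f1 = sqrt(2), which is irrational.
Since the frequency ratio is irrational, no common period exists.
The signal is not periodic.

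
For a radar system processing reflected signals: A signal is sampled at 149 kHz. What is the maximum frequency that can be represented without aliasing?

The maximum frequency that can be represented without aliasing
is the Nyquist frequency: f_max = f_s / 2 = 149 kHz / 2 = 149/2 kHz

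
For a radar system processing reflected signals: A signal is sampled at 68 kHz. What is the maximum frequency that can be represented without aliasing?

The maximum frequency that can be represented without aliasing
is the Nyquist frequency: f_max = f_s / 2 = 68 kHz / 2 = 34 kHz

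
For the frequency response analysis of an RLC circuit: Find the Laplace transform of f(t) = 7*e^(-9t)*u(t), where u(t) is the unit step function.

Standard Laplace transform pair:
e^(-at)*u(t) <-> 1/(s+a)
With a = 9: L{7*e^(-9t)*u(t)} = 7/(s+9), ROC: Re(s) > -9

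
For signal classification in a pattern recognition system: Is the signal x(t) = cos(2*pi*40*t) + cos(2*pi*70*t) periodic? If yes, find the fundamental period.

f1 = 40 Hz, f2 = 70 Hz
Period T1 = 1/40, T2 = 1/70
Ratio T1/T2 = 70/40, which is rational.
The signal is periodic with fundamental period T = 1/GCD(40,70) = 1/10 s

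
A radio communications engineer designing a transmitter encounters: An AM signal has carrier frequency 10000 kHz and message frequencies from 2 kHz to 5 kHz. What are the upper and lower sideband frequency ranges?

Upper sideband (USB) = fc + [fm_low, fm_high] = 10000 + [2, 5] = [10002, 10005] kHz
Lower sideband (LSB) = fc - [fm_high, fm_low] = 10000 - [5, 2] = [9995, 9998] kHz
Total occupied spectrum: 9995 kHz to 10005 kHz (plus carrier at 10000 kHz)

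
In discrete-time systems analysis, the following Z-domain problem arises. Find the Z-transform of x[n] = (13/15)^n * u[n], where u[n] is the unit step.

The Z-transform of a^n * u[n] is z/(z-a) for |z| > |a|.
Here a = 13/15, so X(z) = z/(z - (13/15)) = 15z/(15z - 13)
ROC: |z| > 13/15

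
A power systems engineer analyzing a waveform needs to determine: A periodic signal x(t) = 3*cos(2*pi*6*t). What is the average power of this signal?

Average power of A*cos(wt) is A^2/2.
P = 3^2 / 2 = 9/2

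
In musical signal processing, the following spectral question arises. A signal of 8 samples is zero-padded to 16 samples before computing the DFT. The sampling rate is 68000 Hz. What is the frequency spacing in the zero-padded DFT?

Original DFT: N = 8, resolution = f_s/N = 68000/8 = 8500 Hz
Zero-padded DFT: N = 16, resolution = f_s/N = 68000/16 = 4250 Hz
Zero-padding interpolates the spectrum (finer frequency grid)
but does NOT improve the true spectral resolution (ability to resolve close frequencies).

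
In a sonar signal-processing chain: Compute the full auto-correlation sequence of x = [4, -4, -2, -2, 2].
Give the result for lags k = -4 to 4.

r_xx[k] = sum_m x[m]*x[m+k], indexed from 0, for k = -4 to 4:
  r_xx[-4] = x[4]*x[0] = 8
  r_xx[-3] = x[3]*x[0] + x[4]*x[1] = -16
  r_xx[-2] = x[2]*x[0] + x[3]*x[1] + x[4]*x[2] = -4
  r_xx[-1] = x[1]*x[0] + x[2]*x[1] + x[3]*x[2] + x[4]*x[3] = -8
  r_xx[0] = x[0]*x[0] + x[1]*x[1] + x[2]*x[2] + x[3]*x[3] + x[4]*x[4] = 44
  r_xx[1] = x[0]*x[1] + x[1]*x[2] + x[2]*x[3] + x[3]*x[4] = -8
  r_xx[2] = x[0]*x[2] + x[1]*x[3] + x[2]*x[4] = -4
  r_xx[3] = x[0]*x[3] + x[1]*x[4] = -16
  r_xx[4] = x[0]*x[4] = 8
r_xx = [8, -16, -4, -8, 44, -8, -4, -16, 8]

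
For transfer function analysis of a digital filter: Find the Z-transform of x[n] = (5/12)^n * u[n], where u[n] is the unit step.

The Z-transform of a^n * u[n] is z/(z-a) for |z| > |a|.
Here a = 5/12, so X(z) = z/(z - (5/12)) = 12z/(12z - 5)
ROC: |z| > 5/12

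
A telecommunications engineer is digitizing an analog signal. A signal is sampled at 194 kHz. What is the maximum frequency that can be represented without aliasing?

The maximum frequency that can be represented without aliasing
is the Nyquist frequency: f_max = f_s / 2 = 194 kHz / 2 = 97 kHz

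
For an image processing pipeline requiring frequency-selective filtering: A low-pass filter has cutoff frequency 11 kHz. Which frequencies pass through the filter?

A low-pass filter passes all frequencies below the cutoff frequency 11 kHz and attenuates higher frequencies.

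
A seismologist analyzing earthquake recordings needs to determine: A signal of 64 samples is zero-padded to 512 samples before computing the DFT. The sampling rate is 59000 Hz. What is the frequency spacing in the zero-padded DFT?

Original DFT: N = 64, resolution = f_s/N = 59000/64 = 7375/8 Hz
Zero-padded DFT: N = 512, resolution = f_s/N = 59000/512 = 7375/64 Hz
Zero-padding interpolates the spectrum (finer frequency grid)
but does NOT improve the true spectral resolution (ability to resolve close frequencies).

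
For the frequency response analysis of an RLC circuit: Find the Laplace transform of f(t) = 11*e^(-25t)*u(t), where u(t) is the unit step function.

Standard Laplace transform pair:
e^(-at)*u(t) <-> 1/(s+a)
With a = 25: L{11*e^(-25t)*u(t)} = 11/(s+25), ROC: Re(s) > -25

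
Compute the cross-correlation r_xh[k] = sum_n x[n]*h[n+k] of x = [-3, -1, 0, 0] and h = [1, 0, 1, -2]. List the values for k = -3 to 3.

Both sequences indexed from 0 and zero outside their support.
Lags with overlap: k = -3 to 3.
  r_xh[-3] = x[3]*h[0] = 0
  r_xh[-2] = x[2]*h[0] + x[3]*h[1] = 0
  r_xh[-1] = x[1]*h[0] + x[2]*h[1] + x[3]*h[2] = -1
  r_xh[0] = x[0]*h[0] + x[1]*h[1] + x[2]*h[2] + x[3]*h[3] = -3
  r_xh[1] = x[0]*h[1] + x[1]*h[2] + x[2]*h[3] = -1
  r_xh[2] = x[0]*h[2] + x[1]*h[3] = -1
  r_xh[3] = x[0]*h[3] = 6
r_xh = [0, 0, -1, -3, -1, -1, 6] (for k = -3, ..., 3)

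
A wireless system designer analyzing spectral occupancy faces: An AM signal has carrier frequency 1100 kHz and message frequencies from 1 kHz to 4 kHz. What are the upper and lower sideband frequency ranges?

Upper sideband (USB) = fc + [fm_low, fm_high] = 1100 + [1, 4] = [1101, 1104] kHz
Lower sideband (LSB) = fc - [fm_high, fm_low] = 1100 - [4, 1] = [1096, 1099] kHz
Total occupied spectrum: 1096 kHz to 1104 kHz (plus carrier at 1100 kHz)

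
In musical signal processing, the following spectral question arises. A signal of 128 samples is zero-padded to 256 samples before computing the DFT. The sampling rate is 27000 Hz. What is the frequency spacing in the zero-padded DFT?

Original DFT: N = 128, resolution = f_s/N = 27000/128 = 3375/16 Hz
Zero-padded DFT: N = 256, resolution = f_s/N = 27000/256 = 3375/32 Hz
Zero-padding interpolates the spectrum (finer frequency grid)
but does NOT improve the true spectral resolution (ability to resolve close frequencies).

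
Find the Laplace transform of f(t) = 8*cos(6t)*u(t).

Standard pair: cos(wt)*u(t) <-> s/(s^2+w^2)
With w = 6: L{8*cos(6t)*u(t)} = 8s/(s^2+36)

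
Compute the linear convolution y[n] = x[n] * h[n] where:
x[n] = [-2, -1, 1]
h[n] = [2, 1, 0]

y[n] = sum_k x[k]*h[n-k]. Output length = len(x) + len(h) - 1 = 3 + 3 - 1 = 5.
y[0] = -2*2 = -4
y[1] = -1*2 + -2*1 = -4
y[2] = 1*2 + -1*1 + -2*0 = 1
y[3] = 1*1 + -1*0 = 1
y[4] = 1*0 = 0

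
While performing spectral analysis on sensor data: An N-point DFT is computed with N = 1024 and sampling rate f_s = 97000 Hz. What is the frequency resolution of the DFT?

DFT frequency resolution = f_s / N
= 97000 / 1024 = 12125/128 Hz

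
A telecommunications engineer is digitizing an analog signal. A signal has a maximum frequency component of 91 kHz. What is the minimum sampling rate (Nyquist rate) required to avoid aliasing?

By the Nyquist-Shannon sampling theorem,
the minimum sampling rate (Nyquist rate) must be at least 2 * f_max.
Nyquist rate = 2 * 91 kHz = 182 kHz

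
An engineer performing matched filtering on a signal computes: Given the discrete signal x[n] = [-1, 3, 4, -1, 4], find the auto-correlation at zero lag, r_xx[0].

The auto-correlation at zero lag r_xx[0] equals the signal energy.
r_xx[0] = sum of x[n]^2 = (-1)^2 + 3^2 + 4^2 + (-1)^2 + 4^2
= 1 + 9 + 16 + 1 + 16 = 43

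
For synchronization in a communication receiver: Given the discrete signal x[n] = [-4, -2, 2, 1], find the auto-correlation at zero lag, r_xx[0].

The auto-correlation at zero lag r_xx[0] equals the signal energy.
r_xx[0] = sum of x[n]^2 = (-4)^2 + (-2)^2 + 2^2 + 1^2
= 16 + 4 + 4 + 1 = 25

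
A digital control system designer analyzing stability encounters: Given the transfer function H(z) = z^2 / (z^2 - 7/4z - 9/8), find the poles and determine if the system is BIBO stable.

Poles are roots of the denominator: z^2 - 7/4z - 9/8 = 0.
Quadratic formula: z = [-(-7/4) +/- sqrt((-7/4)^2 - 4*(-9/8))] / 2
Discriminant = 49/16 + 9/2 = 121/16; sqrt = 11/4.
z = (7/4 +/- 11/4) / 2 => z = 9/4 or z = -1/2.
|p1| = 9/4, |p2| = 1/2.
For BIBO stability, all poles must lie inside the unit circle (|p| < 1).
System is UNSTABLE since at least one |p| >= 1.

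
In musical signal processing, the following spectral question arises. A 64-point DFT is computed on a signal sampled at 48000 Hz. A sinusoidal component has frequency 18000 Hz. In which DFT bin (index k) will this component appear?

DFT frequency resolution = f_s/N = 48000/64 = 750 Hz
Bin index k = f_signal / resolution = 18000 / 750 = 24
The signal frequency 18000 Hz falls in DFT bin k = 24.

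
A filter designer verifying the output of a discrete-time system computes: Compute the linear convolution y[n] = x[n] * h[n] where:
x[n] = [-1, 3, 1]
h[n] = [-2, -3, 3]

y[n] = sum_k x[k]*h[n-k]. Output length = len(x) + len(h) - 1 = 3 + 3 - 1 = 5.
y[0] = -1*-2 = 2
y[1] = 3*-2 + -1*-3 = -3
y[2] = 1*-2 + 3*-3 + -1*3 = -14
y[3] = 1*-3 + 3*3 = 6
y[4] = 1*3 = 3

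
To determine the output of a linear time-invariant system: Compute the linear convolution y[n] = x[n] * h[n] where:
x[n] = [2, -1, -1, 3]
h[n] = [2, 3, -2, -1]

y[n] = sum_k x[k]*h[n-k]. Output length = len(x) + len(h) - 1 = 4 + 4 - 1 = 7.
y[0] = 2*2 = 4
y[1] = -1*2 + 2*3 = 4
y[2] = -1*2 + -1*3 + 2*-2 = -9
y[3] = 3*2 + -1*3 + -1*-2 + 2*-1 = 3
y[4] = 3*3 + -1*-2 + -1*-1 = 12
y[5] = 3*-2 + -1*-1 = -5
y[6] = 3*-1 = -3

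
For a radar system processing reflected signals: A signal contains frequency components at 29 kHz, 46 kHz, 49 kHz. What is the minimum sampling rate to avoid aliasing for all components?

The highest frequency component is f_max = 49 kHz.
Nyquist rate = 2 * f_max = 2 * 49 kHz = 98 kHz.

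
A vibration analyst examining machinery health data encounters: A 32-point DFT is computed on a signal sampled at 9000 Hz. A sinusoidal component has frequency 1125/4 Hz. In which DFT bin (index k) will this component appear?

DFT frequency resolution = f_s/N = 9000/32 = 1125/4 Hz
Bin index k = f_signal / resolution = 1125/4 / 1125/4 = 1
The signal frequency 1125/4 Hz falls in DFT bin k = 1.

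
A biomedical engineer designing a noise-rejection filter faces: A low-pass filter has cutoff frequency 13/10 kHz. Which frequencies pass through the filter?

A low-pass filter passes all frequencies below the cutoff frequency 13/10 kHz and attenuates higher frequencies.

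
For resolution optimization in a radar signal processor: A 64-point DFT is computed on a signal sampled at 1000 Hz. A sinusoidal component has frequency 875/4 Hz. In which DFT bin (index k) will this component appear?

DFT frequency resolution = f_s/N = 1000/64 = 125/8 Hz
Bin index k = f_signal / resolution = 875/4 / 125/8 = 14
The signal frequency 875/4 Hz falls in DFT bin k = 14.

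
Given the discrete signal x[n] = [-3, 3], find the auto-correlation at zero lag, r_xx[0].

The auto-correlation at zero lag r_xx[0] equals the signal energy.
r_xx[0] = sum of x[n]^2 = (-3)^2 + 3^2
= 9 + 9 = 18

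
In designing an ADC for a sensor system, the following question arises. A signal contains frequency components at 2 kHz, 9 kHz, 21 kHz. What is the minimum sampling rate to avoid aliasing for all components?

The highest frequency component is f_max = 21 kHz.
Nyquist rate = 2 * f_max = 2 * 21 kHz = 42 kHz.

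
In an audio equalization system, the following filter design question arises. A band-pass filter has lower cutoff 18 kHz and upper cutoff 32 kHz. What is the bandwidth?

Bandwidth = f_high - f_low
= 32 kHz - 18 kHz = 14 kHz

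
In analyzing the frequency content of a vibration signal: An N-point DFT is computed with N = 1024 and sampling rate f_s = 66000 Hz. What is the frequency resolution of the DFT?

DFT frequency resolution = f_s / N
= 66000 / 1024 = 4125/64 Hz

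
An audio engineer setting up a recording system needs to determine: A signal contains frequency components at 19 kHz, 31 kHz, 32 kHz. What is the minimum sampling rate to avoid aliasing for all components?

The highest frequency component is f_max = 32 kHz.
Nyquist rate = 2 * f_max = 2 * 32 kHz = 64 kHz.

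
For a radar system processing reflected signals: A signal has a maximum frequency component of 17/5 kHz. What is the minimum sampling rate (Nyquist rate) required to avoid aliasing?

By the Nyquist-Shannon sampling theorem,
the minimum sampling rate (Nyquist rate) must be at least 2 * f_max.
Nyquist rate = 2 * 17/5 kHz = 34/5 kHz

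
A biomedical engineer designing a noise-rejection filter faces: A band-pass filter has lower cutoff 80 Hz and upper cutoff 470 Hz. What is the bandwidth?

Bandwidth = f_high - f_low
= 470 Hz - 80 Hz = 390 Hz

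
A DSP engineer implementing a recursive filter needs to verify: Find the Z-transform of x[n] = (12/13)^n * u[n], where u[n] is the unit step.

The Z-transform of a^n * u[n] is z/(z-a) for |z| > |a|.
Here a = 12/13, so X(z) = z/(z - (12/13)) = 13z/(13z - 12)
ROC: |z| > 12/13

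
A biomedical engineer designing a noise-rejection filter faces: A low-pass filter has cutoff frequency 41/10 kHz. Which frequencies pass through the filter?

A low-pass filter passes all frequencies below the cutoff frequency 41/10 kHz and attenuates higher frequencies.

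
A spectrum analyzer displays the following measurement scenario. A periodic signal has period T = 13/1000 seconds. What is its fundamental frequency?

The fundamental frequency is the reciprocal of the period.
f = 1/T = 1/(13/1000) = 1000/13 Hz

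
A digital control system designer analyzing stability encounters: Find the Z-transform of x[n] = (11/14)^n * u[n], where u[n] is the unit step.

The Z-transform of a^n * u[n] is z/(z-a) for |z| > |a|.
Here a = 11/14, so X(z) = z/(z - (11/14)) = 14z/(14z - 11)
ROC: |z| > 11/14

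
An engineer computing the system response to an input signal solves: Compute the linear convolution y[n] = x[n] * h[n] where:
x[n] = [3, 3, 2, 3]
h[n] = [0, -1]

y[n] = sum_k x[k]*h[n-k]. Output length = len(x) + len(h) - 1 = 4 + 2 - 1 = 5.
y[0] = 3*0 = 0
y[1] = 3*0 + 3*-1 = -3
y[2] = 2*0 + 3*-1 = -3
y[3] = 3*0 + 2*-1 = -2
y[4] = 3*-1 = -3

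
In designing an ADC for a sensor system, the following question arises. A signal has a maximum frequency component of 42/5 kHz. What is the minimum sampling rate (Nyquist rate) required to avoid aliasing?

By the Nyquist-Shannon sampling theorem,
the minimum sampling rate (Nyquist rate) must be at least 2 * f_max.
Nyquist rate = 2 * 42/5 kHz = 84/5 kHz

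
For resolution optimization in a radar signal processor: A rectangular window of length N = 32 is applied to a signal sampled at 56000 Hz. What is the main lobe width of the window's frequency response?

For a rectangular window of length N,
the main lobe width in frequency is 2*f_s/N.
= 2*56000/32 = 3500 Hz
This determines the minimum frequency separation for resolving two sinusoids.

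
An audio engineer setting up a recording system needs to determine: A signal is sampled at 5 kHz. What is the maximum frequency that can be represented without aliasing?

The maximum frequency that can be represented without aliasing
is the Nyquist frequency: f_max = f_s / 2 = 5 kHz / 2 = 5/2 kHz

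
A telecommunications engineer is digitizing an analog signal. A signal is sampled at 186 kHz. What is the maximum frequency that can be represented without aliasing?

The maximum frequency that can be represented without aliasing
is the Nyquist frequency: f_max = f_s / 2 = 186 kHz / 2 = 93 kHz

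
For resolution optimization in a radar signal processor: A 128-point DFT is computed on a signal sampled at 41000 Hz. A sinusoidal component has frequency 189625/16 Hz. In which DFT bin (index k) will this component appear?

DFT frequency resolution = f_s/N = 41000/128 = 5125/16 Hz
Bin index k = f_signal / resolution = 189625/16 / 5125/16 = 37
The signal frequency 189625/16 Hz falls in DFT bin k = 37.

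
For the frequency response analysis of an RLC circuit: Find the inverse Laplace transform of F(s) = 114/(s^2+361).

Standard pair: w/(s^2+w^2) <-> sin(wt)*u(t)
Recognize w^2 = 361, so w = 19; numerator 114 = 6*19.
f(t) = 6*sin(19t)*u(t)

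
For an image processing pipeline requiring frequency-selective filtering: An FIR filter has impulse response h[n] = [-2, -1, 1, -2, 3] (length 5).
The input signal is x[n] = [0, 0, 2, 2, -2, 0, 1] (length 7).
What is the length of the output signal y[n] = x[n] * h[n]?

For linear convolution, the output length is:
len(y) = len(x) + len(h) - 1 = 7 + 5 - 1 = 11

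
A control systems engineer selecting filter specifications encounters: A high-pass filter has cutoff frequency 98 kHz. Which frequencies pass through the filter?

A high-pass filter passes all frequencies above the cutoff frequency 98 kHz and attenuates lower frequencies.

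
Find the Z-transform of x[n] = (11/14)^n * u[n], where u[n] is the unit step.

The Z-transform of a^n * u[n] is z/(z-a) for |z| > |a|.
Here a = 11/14, so X(z) = z/(z - (11/14)) = 14z/(14z - 11)
ROC: |z| > 11/14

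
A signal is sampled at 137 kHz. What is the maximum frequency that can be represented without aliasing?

The maximum frequency that can be represented without aliasing
is the Nyquist frequency: f_max = f_s / 2 = 137 kHz / 2 = 137/2 kHz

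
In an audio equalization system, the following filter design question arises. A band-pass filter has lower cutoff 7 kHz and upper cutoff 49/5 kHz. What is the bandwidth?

Bandwidth = f_high - f_low
= 49/5 kHz - 7 kHz = 14/5 kHz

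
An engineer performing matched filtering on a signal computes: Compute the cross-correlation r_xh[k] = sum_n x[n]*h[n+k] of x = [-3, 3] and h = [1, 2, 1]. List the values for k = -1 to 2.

Both sequences indexed from 0 and zero outside their support.
Lags with overlap: k = -1 to 2.
  r_xh[-1] = x[1]*h[0] = 3
  r_xh[0] = x[0]*h[0] + x[1]*h[1] = 3
  r_xh[1] = x[0]*h[1] + x[1]*h[2] = -3
  r_xh[2] = x[0]*h[2] = -3
r_xh = [3, 3, -3, -3] (for k = -1, ..., 2)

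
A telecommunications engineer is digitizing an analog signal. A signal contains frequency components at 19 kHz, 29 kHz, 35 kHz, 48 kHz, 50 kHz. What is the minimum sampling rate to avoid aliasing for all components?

The highest frequency component is f_max = 50 kHz.
Nyquist rate = 2 * f_max = 2 * 50 kHz = 100 kHz.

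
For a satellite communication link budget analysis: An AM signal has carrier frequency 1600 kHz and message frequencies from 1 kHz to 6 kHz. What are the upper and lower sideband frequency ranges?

Upper sideband (USB) = fc + [fm_low, fm_high] = 1600 + [1, 6] = [1601, 1606] kHz
Lower sideband (LSB) = fc - [fm_high, fm_low] = 1600 - [6, 1] = [1594, 1599] kHz
Total occupied spectrum: 1594 kHz to 1606 kHz (plus carrier at 1600 kHz)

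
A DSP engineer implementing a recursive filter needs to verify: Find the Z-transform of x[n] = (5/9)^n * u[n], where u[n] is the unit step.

The Z-transform of a^n * u[n] is z/(z-a) for |z| > |a|.
Here a = 5/9, so X(z) = z/(z - (5/9)) = 9z/(9z - 5)
ROC: |z| > 5/9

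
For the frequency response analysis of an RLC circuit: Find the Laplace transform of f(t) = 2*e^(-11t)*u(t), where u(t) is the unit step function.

Standard Laplace transform pair:
e^(-at)*u(t) <-> 1/(s+a)
With a = 11: L{2*e^(-11t)*u(t)} = 2/(s+11), ROC: Re(s) > -11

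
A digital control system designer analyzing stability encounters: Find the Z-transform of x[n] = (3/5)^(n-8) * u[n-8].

Time-shifting property: if X(z) = Z{x[n]}, then Z{x[n-d]} = z^(-d) * X(z)
X(z) = z/(z - 3/5) for x[n] = (3/5)^n * u[n]
Z{x[n-8]} = z^(-8) * z/(z - 3/5) = z^(-7)/(z - 3/5)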